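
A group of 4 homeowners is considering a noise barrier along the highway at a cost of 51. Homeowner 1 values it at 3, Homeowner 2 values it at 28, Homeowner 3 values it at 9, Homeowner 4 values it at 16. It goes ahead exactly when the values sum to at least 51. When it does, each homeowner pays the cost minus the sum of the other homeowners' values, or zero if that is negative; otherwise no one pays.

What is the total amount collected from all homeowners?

38

Total value 56 ≥ cost 51, so it is built.
Homeowner 1: others sum to 53; max(0, 51 - 53) = 0.
Homeowner 2: others sum to 28; max(0, 51 - 28) = 23.
Homeowner 3: others sum to 47; max(0, 51 - 47) = 4.
Homeowner 4: others sum to 40; max(0, 51 - 40) = 11.
Total collected = 0 + 23 + 4 + 11 = 38.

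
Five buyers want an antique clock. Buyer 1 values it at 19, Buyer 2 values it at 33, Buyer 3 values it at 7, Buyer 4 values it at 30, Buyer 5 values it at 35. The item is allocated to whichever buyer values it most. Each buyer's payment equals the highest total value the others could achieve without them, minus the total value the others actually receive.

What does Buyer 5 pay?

33

Buyer 5 has the highest value and receives the item.
Without Buyer 5, the item would go to the next-highest value, 33, so the others could achieve 33.
With Buyer 5 present and winning, the others receive nothing, so their total is 0.
Payment = 33 - 0 = 33.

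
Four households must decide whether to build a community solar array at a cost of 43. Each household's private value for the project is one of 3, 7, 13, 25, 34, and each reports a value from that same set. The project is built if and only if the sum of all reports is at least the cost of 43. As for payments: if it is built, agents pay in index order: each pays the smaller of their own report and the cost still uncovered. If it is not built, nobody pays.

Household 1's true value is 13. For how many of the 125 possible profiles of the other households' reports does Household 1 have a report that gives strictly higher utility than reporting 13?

90

Others report (3, 3, 34): truth gives 0; report 3 gives 10 > 0. Violating.
Others report (3, 7, 34): truth gives 0; report 3 gives 10 > 0. Violating.
Others report (3, 13, 25): truth gives 0; report 3 gives 10 > 0. Violating.
Others report (3, 13, 34): truth gives 0; report 3 gives 10 > 0. Violating.
Others report (3, 3, 3): truth gives 0; no alternative beats it.
Others report (3, 3, 7): truth gives 0; no alternative beats it.
(Checking all 125 profiles: 90 have a profitable deviation, 35 do not.)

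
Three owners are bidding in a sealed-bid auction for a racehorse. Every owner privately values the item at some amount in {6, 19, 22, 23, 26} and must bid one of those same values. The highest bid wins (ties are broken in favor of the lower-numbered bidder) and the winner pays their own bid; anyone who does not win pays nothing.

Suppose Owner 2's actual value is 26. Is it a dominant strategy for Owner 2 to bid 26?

Consider the case where Owner 1 bids 6 and Owner 3 bids 6.
Truthful bid 26: wins, pays 26, utility 26 - 26 = 0.
Bid 19 instead: wins, pays 19, utility 26 - 19 = 7.
Since 7 > 0, bidding 19 is strictly better here, so truthful bidding is not dominant.

No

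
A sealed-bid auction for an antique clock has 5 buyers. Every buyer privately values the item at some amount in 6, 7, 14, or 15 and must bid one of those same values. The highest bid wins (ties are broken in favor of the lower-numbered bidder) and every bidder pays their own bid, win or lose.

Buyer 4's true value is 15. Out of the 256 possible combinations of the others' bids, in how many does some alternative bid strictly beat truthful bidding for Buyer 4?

Others bid (6, 6, 6, 6): truth gives 0; bid 7 gives 8 > 0. Violating.
Others bid (6, 6, 6, 7): truth gives 0; bid 7 gives 8 > 0. Violating.
Others bid (6, 6, 6, 14): truth gives 0; bid 14 gives 1 > 0. Violating.
Others bid (6, 6, 7, 6): truth gives 0; bid 14 gives 1 > 0. Violating.
Others bid (6, 6, 6, 15): truth gives 0; no alternative beats it.
Others bid (6, 6, 7, 15): truth gives 0; no alternative beats it.
(Checking all 256 profiles: 172 have a profitable deviation, 84 do not.)

172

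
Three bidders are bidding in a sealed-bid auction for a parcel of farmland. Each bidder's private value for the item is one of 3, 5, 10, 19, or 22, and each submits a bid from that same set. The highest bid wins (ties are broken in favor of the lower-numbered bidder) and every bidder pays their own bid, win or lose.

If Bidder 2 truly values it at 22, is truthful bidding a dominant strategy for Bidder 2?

No

Consider the case where Bidder 1 bids 3 and Bidder 3 bids 3.
Truthful bid 22: wins, pays 22, utility 22 - 22 = 0.
Bid 5 instead: wins, pays 5, utility 22 - 5 = 17.
Since 17 > 0, bidding 5 is strictly better here, so truthful bidding is not dominant.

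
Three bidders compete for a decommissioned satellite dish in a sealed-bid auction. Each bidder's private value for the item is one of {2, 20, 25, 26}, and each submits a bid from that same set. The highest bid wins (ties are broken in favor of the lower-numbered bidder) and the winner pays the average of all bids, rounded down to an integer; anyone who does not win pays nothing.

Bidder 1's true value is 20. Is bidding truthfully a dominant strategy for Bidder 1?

Consider the case where Bidder 2 bids 2 and Bidder 3 bids 2.
Truthful bid 20: wins, pays 8, utility 20 - 8 = 12.
Bid 2 instead: wins, pays 2, utility 20 - 2 = 18.
Since 18 > 12, bidding 2 is strictly better here, so truthful bidding is not dominant.

No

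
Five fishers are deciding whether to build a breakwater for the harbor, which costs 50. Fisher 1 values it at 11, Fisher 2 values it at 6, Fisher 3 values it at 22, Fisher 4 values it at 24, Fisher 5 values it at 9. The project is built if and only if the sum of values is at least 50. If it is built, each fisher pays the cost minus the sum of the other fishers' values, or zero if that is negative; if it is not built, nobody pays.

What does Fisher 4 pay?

Total value 72 ≥ cost 50, so the project is built.
The other fishers' values sum to 48.
Cost minus that sum is 50 - 48 = 2.

2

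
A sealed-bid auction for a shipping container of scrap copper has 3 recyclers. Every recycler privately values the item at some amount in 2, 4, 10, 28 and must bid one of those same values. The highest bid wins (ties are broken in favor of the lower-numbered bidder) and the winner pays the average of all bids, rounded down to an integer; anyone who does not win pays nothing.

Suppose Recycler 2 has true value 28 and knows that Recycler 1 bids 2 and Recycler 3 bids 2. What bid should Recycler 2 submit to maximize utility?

Bid 2: loses, pays 0, utility 0.
Bid 4: wins, pays 2, utility 28 - 2 = 26.
Bid 10: wins, pays 4, utility 28 - 4 = 24.
Bid 28: wins, pays 10, utility 28 - 10 = 18.
The best choice is 4 with utility 26.

4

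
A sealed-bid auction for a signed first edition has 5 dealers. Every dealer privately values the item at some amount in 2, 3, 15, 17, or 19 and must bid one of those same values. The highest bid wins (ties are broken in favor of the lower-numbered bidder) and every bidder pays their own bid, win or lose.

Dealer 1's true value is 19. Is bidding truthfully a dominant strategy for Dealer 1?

No

Consider the case where Dealer 2 bids 2, Dealer 3 bids 2, Dealer 4 bids 2 and Dealer 5 bids 2.
Truthful bid 19: wins, pays 19, utility 19 - 19 = 0.
Bid 2 instead: wins, pays 2, utility 19 - 2 = 17.
Since 17 > 0, bidding 2 is strictly better here, so truthful bidding is not dominant.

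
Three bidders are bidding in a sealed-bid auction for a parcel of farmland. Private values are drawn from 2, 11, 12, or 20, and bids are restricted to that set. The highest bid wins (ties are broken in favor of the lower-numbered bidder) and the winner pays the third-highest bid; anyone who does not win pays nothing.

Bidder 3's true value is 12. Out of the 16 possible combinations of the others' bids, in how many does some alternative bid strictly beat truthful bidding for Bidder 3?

Others bid (2, 12): truth gives 0; bid 20 gives 10 > 0. Violating.
Others bid (11, 12): truth gives 0; bid 20 gives 1 > 0. Violating.
Others bid (12, 2): truth gives 0; bid 20 gives 10 > 0. Violating.
Others bid (12, 11): truth gives 0; bid 20 gives 1 > 0. Violating.
Others bid (2, 2): truth gives 10; no alternative beats it.
Others bid (2, 11): truth gives 10; no alternative beats it.
(Checking all 16 profiles: 4 have a profitable deviation, 12 do not.)

4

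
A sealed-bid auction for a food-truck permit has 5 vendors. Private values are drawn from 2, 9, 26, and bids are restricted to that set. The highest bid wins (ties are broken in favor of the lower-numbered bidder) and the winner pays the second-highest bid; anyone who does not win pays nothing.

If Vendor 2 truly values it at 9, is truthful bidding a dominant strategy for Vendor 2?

Yes

Check each profile of the others' bids and compare truth against every alternative bid.
Others bid (2, 2, 2, 2): truth gives 7, best alternative gives 7.
Others bid (2, 2, 2, 9): truth gives 0, best alternative gives 0.
Others bid (2, 2, 2, 26): truth gives 0, best alternative gives 0.
Others bid (2, 2, 9, 2): truth gives 0, best alternative gives 0.
Others bid (2, 2, 9, 9): truth gives 0, best alternative gives 0.
Others bid (2, 2, 9, 26): truth gives 0, best alternative gives 0.
(Remaining 75 profiles checked similarly; truth is weakly best in each.)
In every case the truthful bid is at least as good as any alternative, so it is a dominant strategy.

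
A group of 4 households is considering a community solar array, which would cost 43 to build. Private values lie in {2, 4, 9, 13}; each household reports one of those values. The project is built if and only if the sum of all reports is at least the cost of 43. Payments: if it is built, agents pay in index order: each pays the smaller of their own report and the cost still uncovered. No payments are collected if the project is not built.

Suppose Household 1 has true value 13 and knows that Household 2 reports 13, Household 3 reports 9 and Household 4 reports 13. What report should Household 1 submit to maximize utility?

Report 2: project not built, utility 0.
Report 4: project not built, utility 0.
Report 9: project built, pays 9, utility 13 - 9 = 4.
Report 13: project built, pays 13, utility 13 - 13 = 0.
The best choice is 9 with utility 4.

9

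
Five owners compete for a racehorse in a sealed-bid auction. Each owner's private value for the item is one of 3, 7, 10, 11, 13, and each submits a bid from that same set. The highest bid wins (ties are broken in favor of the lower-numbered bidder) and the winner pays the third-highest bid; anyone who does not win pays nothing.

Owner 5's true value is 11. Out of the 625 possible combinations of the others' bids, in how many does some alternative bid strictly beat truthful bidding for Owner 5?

108

Others bid (3, 3, 3, 11): truth gives 0; bid 13 gives 8 > 0. Violating.
Others bid (3, 3, 7, 11): truth gives 0; bid 13 gives 4 > 0. Violating.
Others bid (3, 3, 10, 11): truth gives 0; bid 13 gives 1 > 0. Violating.
Others bid (3, 3, 11, 3): truth gives 0; bid 13 gives 8 > 0. Violating.
Others bid (3, 3, 3, 3): truth gives 8; no alternative beats it.
Others bid (3, 3, 3, 7): truth gives 8; no alternative beats it.
(Checking all 625 profiles: 108 have a profitable deviation, 517 do not.)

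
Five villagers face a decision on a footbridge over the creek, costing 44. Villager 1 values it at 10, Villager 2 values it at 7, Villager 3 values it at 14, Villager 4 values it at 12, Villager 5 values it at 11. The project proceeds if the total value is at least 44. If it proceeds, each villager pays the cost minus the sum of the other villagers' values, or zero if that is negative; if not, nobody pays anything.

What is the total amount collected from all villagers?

Total value 54 ≥ cost 44, so it is built.
Villager 1: others sum to 44; max(0, 44 - 44) = 0.
Villager 2: others sum to 47; max(0, 44 - 47) = 0.
Villager 3: others sum to 40; max(0, 44 - 40) = 4.
Villager 4: others sum to 42; max(0, 44 - 42) = 2.
Villager 5: others sum to 43; max(0, 44 - 43) = 1.
Total collected = 0 + 0 + 4 + 2 + 1 = 7.

7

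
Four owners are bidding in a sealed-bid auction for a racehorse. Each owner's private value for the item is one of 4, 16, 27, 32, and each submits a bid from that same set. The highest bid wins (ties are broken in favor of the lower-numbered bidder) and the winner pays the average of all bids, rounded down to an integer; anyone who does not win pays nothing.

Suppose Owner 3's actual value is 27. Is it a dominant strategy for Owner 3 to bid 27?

Consider the case where Owner 1 bids 4, Owner 2 bids 4 and Owner 4 bids 4.
Truthful bid 27: wins, pays 9, utility 27 - 9 = 18.
Bid 16 instead: wins, pays 7, utility 27 - 7 = 20.
Since 20 > 18, bidding 16 is strictly better here, so truthful bidding is not dominant.

No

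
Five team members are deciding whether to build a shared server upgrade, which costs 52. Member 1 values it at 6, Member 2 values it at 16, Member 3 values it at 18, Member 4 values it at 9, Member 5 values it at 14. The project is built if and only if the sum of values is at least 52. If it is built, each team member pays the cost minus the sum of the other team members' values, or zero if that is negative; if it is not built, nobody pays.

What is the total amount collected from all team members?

Total value 63 ≥ cost 52, so it is built.
Member 1: others sum to 57; max(0, 52 - 57) = 0.
Member 2: others sum to 47; max(0, 52 - 47) = 5.
Member 3: others sum to 45; max(0, 52 - 45) = 7.
Member 4: others sum to 54; max(0, 52 - 54) = 0.
Member 5: others sum to 49; max(0, 52 - 49) = 3.
Total collected = 0 + 5 + 7 + 0 + 3 = 15.

15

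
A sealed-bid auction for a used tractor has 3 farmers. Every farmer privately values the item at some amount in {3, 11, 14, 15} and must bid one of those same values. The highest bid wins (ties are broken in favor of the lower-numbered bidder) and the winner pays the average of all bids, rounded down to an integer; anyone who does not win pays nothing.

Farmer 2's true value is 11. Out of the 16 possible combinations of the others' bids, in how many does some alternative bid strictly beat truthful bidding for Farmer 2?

3

Others bid (3, 14): truth gives 0; bid 14 gives 1 > 0. Violating.
Others bid (11, 3): truth gives 0; bid 14 gives 2 > 0. Violating.
Others bid (14, 3): truth gives 0; bid 15 gives 1 > 0. Violating.
Others bid (3, 3): truth gives 6; no alternative beats it.
Others bid (3, 11): truth gives 3; no alternative beats it.
(Checking all 16 profiles: 3 have a profitable deviation, 13 do not.)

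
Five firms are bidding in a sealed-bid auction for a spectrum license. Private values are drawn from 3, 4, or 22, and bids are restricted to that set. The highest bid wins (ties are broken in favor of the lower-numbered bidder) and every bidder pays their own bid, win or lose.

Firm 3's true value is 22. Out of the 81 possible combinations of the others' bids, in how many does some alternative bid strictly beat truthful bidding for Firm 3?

Others bid (3, 3, 3, 3): truth gives 0; bid 4 gives 18 > 0. Violating.
Others bid (3, 3, 3, 4): truth gives 0; bid 4 gives 18 > 0. Violating.
Others bid (3, 3, 4, 3): truth gives 0; bid 4 gives 18 > 0. Violating.
Others bid (3, 3, 4, 4): truth gives 0; bid 4 gives 18 > 0. Violating.
Others bid (3, 3, 3, 22): truth gives 0; no alternative beats it.
Others bid (3, 3, 4, 22): truth gives 0; no alternative beats it.
(Checking all 81 profiles: 49 have a profitable deviation, 32 do not.)

49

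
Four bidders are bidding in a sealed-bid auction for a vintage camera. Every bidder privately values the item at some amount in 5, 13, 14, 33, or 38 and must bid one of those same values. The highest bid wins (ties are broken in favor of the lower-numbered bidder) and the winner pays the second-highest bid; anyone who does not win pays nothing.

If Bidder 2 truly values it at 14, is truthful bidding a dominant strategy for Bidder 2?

Yes

Check each profile of the others' bids and compare truth against every alternative bid.
Others bid (5, 5, 5): truth gives 9, best alternative gives 9.
Others bid (5, 5, 13): truth gives 1, best alternative gives 1.
Others bid (5, 13, 5): truth gives 1, best alternative gives 1.
Others bid (5, 13, 13): truth gives 1, best alternative gives 1.
Others bid (13, 5, 5): truth gives 1, best alternative gives 1.
Others bid (13, 5, 13): truth gives 1, best alternative gives 1.
(Remaining 119 profiles checked similarly; truth is weakly best in each.)
In every case the truthful bid is at least as good as any alternative, so it is a dominant strategy.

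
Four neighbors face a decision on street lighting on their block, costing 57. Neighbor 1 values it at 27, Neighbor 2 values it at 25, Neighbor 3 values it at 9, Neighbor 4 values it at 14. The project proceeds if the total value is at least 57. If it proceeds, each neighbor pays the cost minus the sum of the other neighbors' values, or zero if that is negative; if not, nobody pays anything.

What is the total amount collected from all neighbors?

16

Total value 75 ≥ cost 57, so it is built.
Neighbor 1: others sum to 48; max(0, 57 - 48) = 9.
Neighbor 2: others sum to 50; max(0, 57 - 50) = 7.
Neighbor 3: others sum to 66; max(0, 57 - 66) = 0.
Neighbor 4: others sum to 61; max(0, 57 - 61) = 0.
Total collected = 9 + 7 + 0 + 0 = 16.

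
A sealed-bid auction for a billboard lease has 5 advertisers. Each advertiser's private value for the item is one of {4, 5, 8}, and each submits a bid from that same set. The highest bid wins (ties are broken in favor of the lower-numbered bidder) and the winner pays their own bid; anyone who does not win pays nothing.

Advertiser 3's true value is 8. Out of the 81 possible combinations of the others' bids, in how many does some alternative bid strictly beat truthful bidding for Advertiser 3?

Others bid (4, 4, 4, 4): truth gives 0; bid 5 gives 3 > 0. Violating.
Others bid (4, 4, 4, 5): truth gives 0; bid 5 gives 3 > 0. Violating.
Others bid (4, 4, 5, 4): truth gives 0; bid 5 gives 3 > 0. Violating.
Others bid (4, 4, 5, 5): truth gives 0; bid 5 gives 3 > 0. Violating.
Others bid (4, 4, 4, 8): truth gives 0; no alternative beats it.
Others bid (4, 4, 5, 8): truth gives 0; no alternative beats it.
(Checking all 81 profiles: 4 have a profitable deviation, 77 do not.)

4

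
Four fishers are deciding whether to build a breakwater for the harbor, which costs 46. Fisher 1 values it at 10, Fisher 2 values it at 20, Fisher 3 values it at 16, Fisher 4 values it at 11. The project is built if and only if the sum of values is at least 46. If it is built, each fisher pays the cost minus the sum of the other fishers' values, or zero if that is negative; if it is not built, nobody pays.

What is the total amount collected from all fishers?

Total value 57 ≥ cost 46, so it is built.
Fisher 1: others sum to 47; max(0, 46 - 47) = 0.
Fisher 2: others sum to 37; max(0, 46 - 37) = 9.
Fisher 3: others sum to 41; max(0, 46 - 41) = 5.
Fisher 4: others sum to 46; max(0, 46 - 46) = 0.
Total collected = 0 + 9 + 5 + 0 = 14.

14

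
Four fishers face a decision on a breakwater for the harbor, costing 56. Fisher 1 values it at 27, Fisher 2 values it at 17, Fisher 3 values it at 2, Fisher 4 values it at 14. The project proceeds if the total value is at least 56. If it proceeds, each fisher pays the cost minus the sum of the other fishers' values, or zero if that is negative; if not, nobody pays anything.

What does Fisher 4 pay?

Total value 60 ≥ cost 56, so the project is built.
The other fishers' values sum to 46.
Cost minus that sum is 56 - 46 = 10.

10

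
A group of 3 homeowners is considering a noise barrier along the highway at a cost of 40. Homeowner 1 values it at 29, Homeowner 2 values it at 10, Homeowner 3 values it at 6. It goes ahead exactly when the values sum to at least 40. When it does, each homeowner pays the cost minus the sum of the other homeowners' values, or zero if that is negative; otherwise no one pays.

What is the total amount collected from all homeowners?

Total value 45 ≥ cost 40, so it is built.
Homeowner 1: others sum to 16; max(0, 40 - 16) = 24.
Homeowner 2: others sum to 35; max(0, 40 - 35) = 5.
Homeowner 3: others sum to 39; max(0, 40 - 39) = 1.
Total collected = 24 + 5 + 1 = 30.

30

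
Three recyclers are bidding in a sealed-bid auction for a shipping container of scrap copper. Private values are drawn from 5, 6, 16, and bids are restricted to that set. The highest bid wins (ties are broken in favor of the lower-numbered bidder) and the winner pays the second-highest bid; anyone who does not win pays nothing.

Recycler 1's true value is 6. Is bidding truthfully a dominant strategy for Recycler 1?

Check each profile of the others' bids and compare truth against every alternative bid.
Others bid (5, 5): truth gives 1, best alternative gives 1.
Others bid (5, 6): truth gives 0, best alternative gives 0.
Others bid (5, 16): truth gives 0, best alternative gives 0.
Others bid (6, 5): truth gives 0, best alternative gives 0.
Others bid (6, 6): truth gives 0, best alternative gives 0.
Others bid (6, 16): truth gives 0, best alternative gives 0.
(Remaining 3 profiles checked similarly; truth is weakly best in each.)
In every case the truthful bid is at least as good as any alternative, so it is a dominant strategy.

Yes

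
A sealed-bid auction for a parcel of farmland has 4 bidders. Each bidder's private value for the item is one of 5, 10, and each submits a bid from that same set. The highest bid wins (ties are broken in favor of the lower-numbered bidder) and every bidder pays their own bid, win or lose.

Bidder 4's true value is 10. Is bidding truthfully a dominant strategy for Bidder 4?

Consider the case where Bidder 1 bids 5, Bidder 2 bids 5 and Bidder 3 bids 10.
Truthful bid 10: loses but pays 10, utility -10.
Bid 5 instead: loses but pays 5, utility -5.
Since -5 > -10, bidding 5 is strictly better here, so truthful bidding is not dominant.

No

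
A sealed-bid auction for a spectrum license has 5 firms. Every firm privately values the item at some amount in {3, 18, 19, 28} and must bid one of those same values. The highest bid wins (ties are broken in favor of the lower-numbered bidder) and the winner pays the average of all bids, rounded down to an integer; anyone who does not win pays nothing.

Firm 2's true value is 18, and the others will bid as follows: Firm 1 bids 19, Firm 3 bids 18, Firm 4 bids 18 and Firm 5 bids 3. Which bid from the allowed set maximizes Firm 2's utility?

28

Bid 3: loses, pays 0, utility 0.
Bid 18: loses, pays 0, utility 0.
Bid 19: loses, pays 0, utility 0.
Bid 28: wins, pays 17, utility 18 - 17 = 1.
The best choice is 28 with utility 1.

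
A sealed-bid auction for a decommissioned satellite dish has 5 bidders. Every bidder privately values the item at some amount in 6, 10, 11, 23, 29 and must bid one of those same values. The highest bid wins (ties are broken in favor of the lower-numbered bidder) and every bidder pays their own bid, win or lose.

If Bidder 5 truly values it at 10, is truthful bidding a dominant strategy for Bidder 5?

No

Consider the case where Bidder 1 bids 6, Bidder 2 bids 6, Bidder 3 bids 6 and Bidder 4 bids 10.
Truthful bid 10: loses but pays 10, utility -10.
Bid 6 instead: loses but pays 6, utility -6.
Since -6 > -10, bidding 6 is strictly better here, so truthful bidding is not dominant.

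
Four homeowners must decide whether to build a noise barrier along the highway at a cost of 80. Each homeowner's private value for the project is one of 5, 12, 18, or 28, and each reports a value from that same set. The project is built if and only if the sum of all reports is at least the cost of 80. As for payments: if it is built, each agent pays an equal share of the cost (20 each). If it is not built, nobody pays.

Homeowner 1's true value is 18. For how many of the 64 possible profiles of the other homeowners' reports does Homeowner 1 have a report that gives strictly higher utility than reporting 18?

Others report (12, 28, 28): truth gives -2; report 5 gives 0 > -2. Violating.
Others report (18, 18, 28): truth gives -2; report 5 gives 0 > -2. Violating.
Others report (18, 28, 18): truth gives -2; report 5 gives 0 > -2. Violating.
Others report (18, 28, 28): truth gives -2; report 5 gives 0 > -2. Violating.
Others report (5, 5, 5): truth gives 0; no alternative beats it.
Others report (5, 5, 12): truth gives 0; no alternative beats it.
(Checking all 64 profiles: 9 have a profitable deviation, 55 do not.)

9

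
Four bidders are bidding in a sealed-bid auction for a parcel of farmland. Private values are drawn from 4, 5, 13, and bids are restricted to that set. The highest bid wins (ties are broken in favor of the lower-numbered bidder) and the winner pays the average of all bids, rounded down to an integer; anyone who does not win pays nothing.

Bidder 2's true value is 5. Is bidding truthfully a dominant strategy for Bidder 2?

Check each profile of the others' bids and compare truth against every alternative bid.
Others bid (4, 4, 4): truth gives 1, best alternative gives 0.
Others bid (4, 4, 5): truth gives 1, best alternative gives 0.
Others bid (4, 5, 4): truth gives 1, best alternative gives 0.
Others bid (4, 5, 5): truth gives 1, best alternative gives 0.
Others bid (4, 4, 13): truth gives 0, best alternative gives 0.
Others bid (4, 5, 13): truth gives 0, best alternative gives 0.
(Remaining 21 profiles checked similarly; truth is weakly best in each.)
In every case the truthful bid is at least as good as any alternative, so it is a dominant strategy.

Yes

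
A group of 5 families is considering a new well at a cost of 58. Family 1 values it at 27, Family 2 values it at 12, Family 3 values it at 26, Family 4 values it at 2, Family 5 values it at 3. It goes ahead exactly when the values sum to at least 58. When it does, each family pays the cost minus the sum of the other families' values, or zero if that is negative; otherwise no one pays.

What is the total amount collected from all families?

29

Total value 70 ≥ cost 58, so it is built.
Family 1: others sum to 43; max(0, 58 - 43) = 15.
Family 2: others sum to 58; max(0, 58 - 58) = 0.
Family 3: others sum to 44; max(0, 58 - 44) = 14.
Family 4: others sum to 68; max(0, 58 - 68) = 0.
Family 5: others sum to 67; max(0, 58 - 67) = 0.
Total collected = 15 + 0 + 14 + 0 + 0 = 29.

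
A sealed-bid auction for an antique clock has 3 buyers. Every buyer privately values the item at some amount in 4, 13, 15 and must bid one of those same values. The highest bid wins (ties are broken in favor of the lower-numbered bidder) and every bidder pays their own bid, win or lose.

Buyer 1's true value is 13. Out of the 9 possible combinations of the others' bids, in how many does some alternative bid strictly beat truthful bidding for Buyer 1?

Others bid (4, 4): truth gives 0; bid 4 gives 9 > 0. Violating.
Others bid (4, 15): truth gives -13; bid 15 gives -2 > -13. Violating.
Others bid (13, 15): truth gives -13; bid 15 gives -2 > -13. Violating.
Others bid (15, 4): truth gives -13; bid 15 gives -2 > -13. Violating.
Others bid (4, 13): truth gives 0; no alternative beats it.
Others bid (13, 4): truth gives 0; no alternative beats it.
(Checking all 9 profiles: 6 have a profitable deviation, 3 do not.)

6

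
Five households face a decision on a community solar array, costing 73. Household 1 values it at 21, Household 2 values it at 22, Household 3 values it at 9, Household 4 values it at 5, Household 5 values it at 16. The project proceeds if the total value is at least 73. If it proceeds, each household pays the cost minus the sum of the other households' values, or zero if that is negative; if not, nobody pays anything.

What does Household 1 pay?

Total value 73 ≥ cost 73, so the project is built.
The other households' values sum to 52.
Cost minus that sum is 73 - 52 = 21.

21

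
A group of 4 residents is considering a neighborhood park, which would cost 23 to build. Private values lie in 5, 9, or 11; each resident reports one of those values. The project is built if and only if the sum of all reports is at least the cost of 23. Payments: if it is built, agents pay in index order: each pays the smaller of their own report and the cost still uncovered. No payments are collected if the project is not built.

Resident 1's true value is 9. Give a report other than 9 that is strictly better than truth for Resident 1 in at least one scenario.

5

Suppose Resident 2 reports 5, Resident 3 reports 5 and Resident 4 reports 9.
Report 9: project built, pays 9, utility 9 - 9 = 0.
Report 5: project built, pays 5, utility 9 - 5 = 4.
So reporting 5 beats truth here (4 > 0).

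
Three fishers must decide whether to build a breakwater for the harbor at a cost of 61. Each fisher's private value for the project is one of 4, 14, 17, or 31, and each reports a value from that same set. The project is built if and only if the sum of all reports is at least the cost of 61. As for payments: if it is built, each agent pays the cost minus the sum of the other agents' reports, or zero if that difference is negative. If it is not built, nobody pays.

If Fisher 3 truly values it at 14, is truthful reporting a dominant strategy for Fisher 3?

Yes

Check each profile of the others' reports and compare truth against every alternative report.
Others report (31, 31): truth gives 14, best alternative gives 14.
Others report (17, 31): truth gives 1, best alternative gives 1.
Others report (31, 17): truth gives 1, best alternative gives 1.
Others report (4, 4): truth gives 0, best alternative gives 0.
Others report (4, 14): truth gives 0, best alternative gives 0.
Others report (4, 17): truth gives 0, best alternative gives 0.
(Remaining 10 profiles checked similarly; truth is weakly best in each.)
In every case the truthful report is at least as good as any alternative, so it is a dominant strategy.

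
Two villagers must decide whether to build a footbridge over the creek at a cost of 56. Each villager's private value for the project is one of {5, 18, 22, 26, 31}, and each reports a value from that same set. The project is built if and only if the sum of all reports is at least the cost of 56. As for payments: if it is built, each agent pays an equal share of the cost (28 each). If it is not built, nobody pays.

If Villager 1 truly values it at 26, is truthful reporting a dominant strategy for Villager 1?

Consider the case where Villager 2 reports 31.
Truthful report 26: project built, pays 28, utility 26 - 28 = -2.
Report 5 instead: project not built, utility 0.
Since 0 > -2, reporting 5 is strictly better here, so truthful reporting is not dominant.

No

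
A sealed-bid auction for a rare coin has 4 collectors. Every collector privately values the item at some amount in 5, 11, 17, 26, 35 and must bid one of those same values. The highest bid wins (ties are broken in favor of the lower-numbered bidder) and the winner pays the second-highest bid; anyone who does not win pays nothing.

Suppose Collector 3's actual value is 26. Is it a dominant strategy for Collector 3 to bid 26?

Yes

Check each profile of the others' bids and compare truth against every alternative bid.
Others bid (5, 5, 5): truth gives 21, best alternative gives 21.
Others bid (5, 5, 11): truth gives 15, best alternative gives 15.
Others bid (5, 11, 5): truth gives 15, best alternative gives 15.
Others bid (5, 11, 11): truth gives 15, best alternative gives 15.
Others bid (11, 5, 5): truth gives 15, best alternative gives 15.
Others bid (11, 5, 11): truth gives 15, best alternative gives 15.
(Remaining 119 profiles checked similarly; truth is weakly best in each.)
In every case the truthful bid is at least as good as any alternative, so it is a dominant strategy.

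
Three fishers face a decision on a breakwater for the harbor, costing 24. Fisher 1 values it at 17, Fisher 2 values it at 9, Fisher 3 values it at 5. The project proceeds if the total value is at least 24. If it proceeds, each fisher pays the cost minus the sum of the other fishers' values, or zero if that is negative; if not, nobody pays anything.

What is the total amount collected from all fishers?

Total value 31 ≥ cost 24, so it is built.
Fisher 1: others sum to 14; max(0, 24 - 14) = 10.
Fisher 2: others sum to 22; max(0, 24 - 22) = 2.
Fisher 3: others sum to 26; max(0, 24 - 26) = 0.
Total collected = 10 + 2 + 0 = 12.

12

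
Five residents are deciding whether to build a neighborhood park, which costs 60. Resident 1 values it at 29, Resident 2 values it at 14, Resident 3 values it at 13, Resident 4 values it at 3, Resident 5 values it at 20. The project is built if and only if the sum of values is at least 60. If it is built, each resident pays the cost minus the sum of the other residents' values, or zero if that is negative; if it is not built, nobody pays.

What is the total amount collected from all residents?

11

Total value 79 ≥ cost 60, so it is built.
Resident 1: others sum to 50; max(0, 60 - 50) = 10.
Resident 2: others sum to 65; max(0, 60 - 65) = 0.
Resident 3: others sum to 66; max(0, 60 - 66) = 0.
Resident 4: others sum to 76; max(0, 60 - 76) = 0.
Resident 5: others sum to 59; max(0, 60 - 59) = 1.
Total collected = 10 + 0 + 0 + 0 + 1 = 11.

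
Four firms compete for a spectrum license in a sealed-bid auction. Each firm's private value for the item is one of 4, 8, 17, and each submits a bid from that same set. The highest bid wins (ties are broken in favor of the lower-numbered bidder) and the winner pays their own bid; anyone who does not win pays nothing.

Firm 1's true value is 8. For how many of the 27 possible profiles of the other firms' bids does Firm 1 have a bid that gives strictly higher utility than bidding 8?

1

Others bid (4, 4, 4): truth gives 0; bid 4 gives 4 > 0. Violating.
Others bid (4, 4, 8): truth gives 0; no alternative beats it.
Others bid (4, 4, 17): truth gives 0; no alternative beats it.
(Checking all 27 profiles: 1 has a profitable deviation, 26 do not.)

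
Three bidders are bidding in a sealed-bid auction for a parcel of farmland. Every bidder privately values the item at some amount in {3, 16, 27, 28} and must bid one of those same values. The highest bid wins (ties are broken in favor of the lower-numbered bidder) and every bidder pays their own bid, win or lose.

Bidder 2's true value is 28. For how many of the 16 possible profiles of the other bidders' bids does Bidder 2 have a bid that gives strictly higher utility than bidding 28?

Others bid (3, 3): truth gives 0; bid 16 gives 12 > 0. Violating.
Others bid (3, 16): truth gives 0; bid 16 gives 12 > 0. Violating.
Others bid (3, 27): truth gives 0; bid 27 gives 1 > 0. Violating.
Others bid (16, 3): truth gives 0; bid 27 gives 1 > 0. Violating.
Others bid (3, 28): truth gives 0; no alternative beats it.
Others bid (16, 28): truth gives 0; no alternative beats it.
(Checking all 16 profiles: 10 have a profitable deviation, 6 do not.)

10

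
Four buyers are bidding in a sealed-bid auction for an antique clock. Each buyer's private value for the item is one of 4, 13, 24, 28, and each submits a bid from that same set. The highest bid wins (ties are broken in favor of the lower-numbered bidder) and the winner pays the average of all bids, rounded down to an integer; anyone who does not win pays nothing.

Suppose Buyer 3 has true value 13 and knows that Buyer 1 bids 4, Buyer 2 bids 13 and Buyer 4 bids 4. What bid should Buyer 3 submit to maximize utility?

Bid 4: loses, pays 0, utility 0.
Bid 13: loses, pays 0, utility 0.
Bid 24: wins, pays 11, utility 13 - 11 = 2.
Bid 28: wins, pays 12, utility 13 - 12 = 1.
The best choice is 24 with utility 2.

24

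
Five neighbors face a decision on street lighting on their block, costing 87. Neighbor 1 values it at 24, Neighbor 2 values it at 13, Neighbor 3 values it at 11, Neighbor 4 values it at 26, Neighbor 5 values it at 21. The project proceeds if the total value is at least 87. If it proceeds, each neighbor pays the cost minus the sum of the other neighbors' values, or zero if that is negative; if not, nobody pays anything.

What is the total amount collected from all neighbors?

55

Total value 95 ≥ cost 87, so it is built.
Neighbor 1: others sum to 71; max(0, 87 - 71) = 16.
Neighbor 2: others sum to 82; max(0, 87 - 82) = 5.
Neighbor 3: others sum to 84; max(0, 87 - 84) = 3.
Neighbor 4: others sum to 69; max(0, 87 - 69) = 18.
Neighbor 5: others sum to 74; max(0, 87 - 74) = 13.
Total collected = 16 + 5 + 3 + 18 + 13 = 55.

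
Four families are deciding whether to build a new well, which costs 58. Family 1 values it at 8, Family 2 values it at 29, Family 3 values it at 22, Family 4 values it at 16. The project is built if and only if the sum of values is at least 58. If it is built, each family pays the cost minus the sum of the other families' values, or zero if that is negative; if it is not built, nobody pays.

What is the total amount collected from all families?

17

Total value 75 ≥ cost 58, so it is built.
Family 1: others sum to 67; max(0, 58 - 67) = 0.
Family 2: others sum to 46; max(0, 58 - 46) = 12.
Family 3: others sum to 53; max(0, 58 - 53) = 5.
Family 4: others sum to 59; max(0, 58 - 59) = 0.
Total collected = 0 + 12 + 5 + 0 = 17.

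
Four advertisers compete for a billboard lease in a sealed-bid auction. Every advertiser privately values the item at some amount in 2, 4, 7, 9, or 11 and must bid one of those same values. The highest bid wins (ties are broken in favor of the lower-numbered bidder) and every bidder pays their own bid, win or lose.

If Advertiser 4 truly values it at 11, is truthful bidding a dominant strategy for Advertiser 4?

No

Consider the case where Advertiser 1 bids 2, Advertiser 2 bids 2 and Advertiser 3 bids 2.
Truthful bid 11: wins, pays 11, utility 11 - 11 = 0.
Bid 4 instead: wins, pays 4, utility 11 - 4 = 7.
Since 7 > 0, bidding 4 is strictly better here, so truthful bidding is not dominant.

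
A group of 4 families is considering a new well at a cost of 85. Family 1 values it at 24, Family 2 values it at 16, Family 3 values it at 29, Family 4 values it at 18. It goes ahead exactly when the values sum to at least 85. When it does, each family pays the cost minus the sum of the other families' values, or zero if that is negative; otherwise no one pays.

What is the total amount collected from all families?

79

Total value 87 ≥ cost 85, so it is built.
Family 1: others sum to 63; max(0, 85 - 63) = 22.
Family 2: others sum to 71; max(0, 85 - 71) = 14.
Family 3: others sum to 58; max(0, 85 - 58) = 27.
Family 4: others sum to 69; max(0, 85 - 69) = 16.
Total collected = 22 + 14 + 27 + 16 = 79.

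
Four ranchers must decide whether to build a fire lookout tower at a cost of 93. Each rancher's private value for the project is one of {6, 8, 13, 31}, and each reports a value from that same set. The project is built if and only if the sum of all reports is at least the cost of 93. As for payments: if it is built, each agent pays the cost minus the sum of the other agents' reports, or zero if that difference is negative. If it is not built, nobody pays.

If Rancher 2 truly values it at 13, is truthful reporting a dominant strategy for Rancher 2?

Check each profile of the others' reports and compare truth against every alternative report.
Others report (31, 31, 31): truth gives 13, best alternative gives 13.
Others report (6, 6, 6): truth gives 0, best alternative gives 0.
Others report (6, 6, 8): truth gives 0, best alternative gives 0.
Others report (6, 6, 13): truth gives 0, best alternative gives 0.
Others report (6, 6, 31): truth gives 0, best alternative gives 0.
Others report (6, 8, 6): truth gives 0, best alternative gives 0.
(Remaining 58 profiles checked similarly; truth is weakly best in each.)
In every case the truthful report is at least as good as any alternative, so it is a dominant strategy.

Yes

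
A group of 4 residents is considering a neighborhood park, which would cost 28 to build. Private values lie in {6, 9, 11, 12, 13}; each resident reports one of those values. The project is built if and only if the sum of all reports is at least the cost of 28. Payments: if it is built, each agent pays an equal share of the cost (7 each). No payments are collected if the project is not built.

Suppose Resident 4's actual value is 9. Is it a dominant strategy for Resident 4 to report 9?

No

Consider the case where Resident 1 reports 6, Resident 2 reports 6 and Resident 3 reports 6.
Truthful report 9: project not built, utility 0.
Report 11 instead: project built, pays 7, utility 9 - 7 = 2.
Since 2 > 0, reporting 11 is strictly better here, so truthful reporting is not dominant.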